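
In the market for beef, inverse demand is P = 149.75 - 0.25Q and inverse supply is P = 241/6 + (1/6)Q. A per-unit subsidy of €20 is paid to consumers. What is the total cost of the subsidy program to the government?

Pre-subsidy: 149.75 - 0.25Q = 241/6 + (1/6)Q gives Q* = 263 and P* = 84.
With the rebate, buyers effectively pay Pb = Ps − 20, where Ps is the price sellers receive.
On the curves, Pb = 149.75 - 0.25Q and Ps = 241/6 + (1/6)Q; the wedge Ps − Pb = 20 gives 241/6 + (1/6)Q − (149.75 - 0.25Q) = 20, so Q' = 311.
Then Pb = 149.75 − 0.25·311 = 72 and Ps = 241/6 + (1/6)·311 = 92.
Government outlay = subsidy × quantity = 20 × 311 = 6220.

Government cost = €6220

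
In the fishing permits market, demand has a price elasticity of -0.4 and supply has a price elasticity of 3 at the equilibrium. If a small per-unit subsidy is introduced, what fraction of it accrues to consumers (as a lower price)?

Consumer share = 15/17

For a small subsidy around the equilibrium, the benefit split depends on the relative slopes, which at a point are proportional to the elasticities.
Buyer share = εs/(εs + |εd|) = 3/(3 + 0.4) = 15/17; seller share = |εd|/(εs + |εd|) = 2/17.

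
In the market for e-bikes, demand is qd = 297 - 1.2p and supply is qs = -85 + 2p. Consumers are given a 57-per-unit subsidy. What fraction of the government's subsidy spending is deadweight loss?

DWL / government spending = 57/524

Pre-subsidy: 297 - 1.2p = -85 + 2p gives p* = 119.375, q* = 153.75.
With the rebate, buyers effectively pay pb = ps − 57, where ps is the price sellers receive.
Demand in terms of ps becomes qd = 297 − 1.2(ps − 57) = 365.4 - 1.2ps. Setting this equal to supply: 365.4 - 1.2ps = -85 + 2ps, so ps = 140.75.
Buyers pay pb = 140.75 − 57 = 83.75; q' = -85 + 2·140.75 = 196.5.
ΔCS = ½(153.75 + 196.5)(119.375 − 83.75) = 6238.828125; ΔPS = ½(153.75 + 196.5)(140.75 − 119.375) = 3743.296875.
Government spending = 57 × 196.5 = 11200.5.
DWL = ½ × 57 × (196.5 − 153.75) = 1218.375; fraction = 1218.375 / 11200.5 = 57/524.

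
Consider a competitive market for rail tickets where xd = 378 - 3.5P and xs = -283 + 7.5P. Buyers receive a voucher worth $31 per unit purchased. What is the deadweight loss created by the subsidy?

Deadweight loss = 100905/88

Pre-subsidy: 378 - 3.5P = -283 + 7.5P gives P* = 661/11, x* = 3689/22.
With the rebate, buyers effectively pay Pb = Ps − 31, where Ps is the price sellers receive.
Demand in terms of Ps becomes xd = 378 − 3.5(Ps − 31) = 486.5 - 3.5Ps. Setting this equal to supply: 486.5 - 3.5Ps = -283 + 7.5Ps, so Ps = 1539/22.
Buyers pay Pb = 1539/22 − 31 = 857/22; x' = -283 + 7.5·(1539/22) = 10633/44.
The subsidy expands output by 10633/44 − 3689/22 = 3255/44 past the efficient level; on those units the gap between marginal cost and willingness to pay runs from 0 up to 31.
DWL = ½ × 31 × 3255/44 = 100905/88.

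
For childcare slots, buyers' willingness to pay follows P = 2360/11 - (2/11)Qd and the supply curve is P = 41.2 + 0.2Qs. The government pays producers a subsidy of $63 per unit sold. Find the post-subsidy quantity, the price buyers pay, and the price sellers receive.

Pre-subsidy: 2360/11 - (2/11)Q = 41.2 + 0.2Q gives Q* = 454 and P* = 132.
With the subsidy, sellers receive Ps = Pb + 63 for each unit, where Pb is the price buyers pay.
On the curves, Pb = 2360/11 - (2/11)Q and Ps = 41.2 + 0.2Q; the wedge Ps − Pb = 63 gives 41.2 + 0.2Q − (2360/11 - (2/11)Q) = 63, so Q' = 619.
Then Pb = 2360/11 − (2/11)·619 = 102 and Ps = 41.2 + 0.2·619 = 165.

Q' = 619; buyers pay $102; sellers receive $165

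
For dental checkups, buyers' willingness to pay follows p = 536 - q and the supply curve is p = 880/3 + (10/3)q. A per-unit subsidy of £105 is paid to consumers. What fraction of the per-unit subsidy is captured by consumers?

Consumer share = 3/13

Pre-subsidy: 536 - q = 880/3 + (10/3)q gives q* = 56 and p* = 480.
With the rebate, buyers effectively pay pb = ps − 105, where ps is the price sellers receive.
On the curves, pb = 536 - q and ps = 880/3 + (10/3)q; the wedge ps − pb = 105 gives 880/3 + (10/3)q − (536 - q) = 105, so q' = 1043/13.
Then pb = 536 − 1·(1043/13) = 5925/13 and ps = 880/3 + (10/3)·(1043/13) = 7290/13.
Buyers' price falls by p* − pb = 480 − 5925/13 = 315/13; sellers' price rises by ps − p* = 7290/13 − 480 = 1050/13.
So consumers capture (315/13)/105 = 3/13 of each unit of subsidy.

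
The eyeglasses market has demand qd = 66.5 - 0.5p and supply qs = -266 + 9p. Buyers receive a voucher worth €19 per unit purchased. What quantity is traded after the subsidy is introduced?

Pre-subsidy: 66.5 - 0.5p = -266 + 9p gives p* = 35, q* = 49.
With the rebate, buyers effectively pay pb = ps − 19, where ps is the price sellers receive.
Demand in terms of ps becomes qd = 66.5 − 0.5(ps − 19) = 76 - 0.5ps. Setting this equal to supply: 76 - 0.5ps = -266 + 9ps, so ps = 36.
Buyers pay pb = 36 − 19 = 17; q' = -266 + 9·36 = 58.

q' = 58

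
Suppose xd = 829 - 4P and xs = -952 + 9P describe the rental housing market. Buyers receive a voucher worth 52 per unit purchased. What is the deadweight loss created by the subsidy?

Pre-subsidy: 829 - 4P = -952 + 9P gives P* = 137, x* = 281.
With the rebate, buyers effectively pay Pb = Ps − 52, where Ps is the price sellers receive.
Demand in terms of Ps becomes xd = 829 − 4(Ps − 52) = 1037 - 4Ps. Setting this equal to supply: 1037 - 4Ps = -952 + 9Ps, so Ps = 153.
Buyers pay Pb = 153 − 52 = 101; x' = -952 + 9·153 = 425.
The subsidy expands output by 425 − 281 = 144 past the efficient level; on those units the gap between marginal cost and willingness to pay runs from 0 up to 52.
DWL = ½ × 52 × 144 = 3744.

Deadweight loss = 3744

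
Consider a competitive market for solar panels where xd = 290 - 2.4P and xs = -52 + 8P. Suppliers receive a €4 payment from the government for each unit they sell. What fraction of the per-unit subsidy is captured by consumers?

Pre-subsidy: 290 - 2.4P = -52 + 8P gives P* = 855/26, x* = 2744/13.
With the subsidy, sellers receive Ps = Pb + 4 for each unit, where Pb is the price buyers pay.
Supply in terms of Pb becomes xs = -52 + 8(Pb + 4) = -20 + 8Pb. Setting this equal to demand: 290 - 2.4Pb = -20 + 8Pb, so Pb = 775/26.
Sellers receive Ps = 775/26 + 4 = 879/26; x' = 290 − 2.4·(775/26) = 2840/13.
Buyers' price falls by P* − Pb = 855/26 − 775/26 = 40/13; sellers' price rises by Ps − P* = 879/26 − 855/26 = 12/13.
So consumers capture (40/13)/4 = 10/13 of each unit of subsidy.

Consumer share = 10/13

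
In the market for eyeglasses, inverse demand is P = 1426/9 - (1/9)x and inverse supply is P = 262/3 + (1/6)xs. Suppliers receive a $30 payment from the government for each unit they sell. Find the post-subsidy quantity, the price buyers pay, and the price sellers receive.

Pre-subsidy: 1426/9 - (1/9)x = 262/3 + (1/6)x gives x* = 256 and P* = 130.
With the subsidy, sellers receive Ps = Pb + 30 for each unit, where Pb is the price buyers pay.
On the curves, Pb = 1426/9 - (1/9)x and Ps = 262/3 + (1/6)x; the wedge Ps − Pb = 30 gives 262/3 + (1/6)x − (1426/9 - (1/9)x) = 30, so x' = 364.
Then Pb = 1426/9 − (1/9)·364 = 118 and Ps = 262/3 + (1/6)·364 = 148.

x' = 364; buyers pay $118; sellers receive $148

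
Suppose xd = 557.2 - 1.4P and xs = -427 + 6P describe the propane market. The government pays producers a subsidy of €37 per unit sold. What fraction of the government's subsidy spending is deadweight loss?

DWL / government spending = 3/59

Pre-subsidy: 557.2 - 1.4P = -427 + 6P gives P* = 133, x* = 371.
With the subsidy, sellers receive Ps = Pb + 37 for each unit, where Pb is the price buyers pay.
Supply in terms of Pb becomes xs = -427 + 6(Pb + 37) = -205 + 6Pb. Setting this equal to demand: 557.2 - 1.4Pb = -205 + 6Pb, so Pb = 103.
Sellers receive Ps = 103 + 37 = 140; x' = 557.2 − 1.4·103 = 413.
ΔCS = ½(371 + 413)(133 − 103) = 11760; ΔPS = ½(371 + 413)(140 − 133) = 2744.
Government spending = 37 × 413 = 15281.
DWL = ½ × 37 × (413 − 371) = 777; fraction = 777 / 15281 = 3/59.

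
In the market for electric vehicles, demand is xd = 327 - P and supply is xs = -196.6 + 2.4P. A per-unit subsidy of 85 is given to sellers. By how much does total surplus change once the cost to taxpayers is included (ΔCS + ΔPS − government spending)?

Net change in total surplus = -2550

Pre-subsidy: 327 - P = -196.6 + 2.4P gives P* = 154, x* = 173.
With the subsidy, sellers receive Ps = Pb + 85 for each unit, where Pb is the price buyers pay.
Supply in terms of Pb becomes xs = -196.6 + 2.4(Pb + 85) = 7.4 + 2.4Pb. Setting this equal to demand: 327 - Pb = 7.4 + 2.4Pb, so Pb = 94.
Sellers receive Ps = 94 + 85 = 179; x' = 327 − 1·94 = 233.
ΔCS = ½(173 + 233)(154 − 94) = 12180; ΔPS = ½(173 + 233)(179 − 154) = 5075.
Government spending = 85 × 233 = 19805.
Net change = 12180 + 5075 − 19805 = -2550. The loss equals the DWL triangle ½·85·60.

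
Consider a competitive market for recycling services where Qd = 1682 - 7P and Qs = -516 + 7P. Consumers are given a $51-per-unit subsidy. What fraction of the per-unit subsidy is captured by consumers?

Pre-subsidy: 1682 - 7P = -516 + 7P gives P* = 157, Q* = 583.
With the rebate, buyers effectively pay Pb = Ps − 51, where Ps is the price sellers receive.
Demand in terms of Ps becomes Qd = 1682 − 7(Ps − 51) = 2039 - 7Ps. Setting this equal to supply: 2039 - 7Ps = -516 + 7Ps, so Ps = 182.5.
Buyers pay Pb = 182.5 − 51 = 131.5; Q' = -516 + 7·182.5 = 761.5.
Buyers' price falls by P* − Pb = 157 − 131.5 = 25.5; sellers' price rises by Ps − P* = 182.5 − 157 = 25.5.
So consumers capture 25.5/51 = 0.5 of each unit of subsidy.

Consumer share = 0.5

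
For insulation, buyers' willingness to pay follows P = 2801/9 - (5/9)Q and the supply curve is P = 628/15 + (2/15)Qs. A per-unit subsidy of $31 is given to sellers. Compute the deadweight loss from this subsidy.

Deadweight loss = $697.5

Pre-subsidy: 2801/9 - (5/9)Q = 628/15 + (2/15)Q gives Q* = 391 and P* = 94.
With the subsidy, sellers receive Ps = Pb + 31 for each unit, where Pb is the price buyers pay.
On the curves, Pb = 2801/9 - (5/9)Q and Ps = 628/15 + (2/15)Q; the wedge Ps − Pb = 31 gives 628/15 + (2/15)Q − (2801/9 - (5/9)Q) = 31, so Q' = 436.
Then Pb = 2801/9 − (5/9)·436 = 69 and Ps = 628/15 + (2/15)·436 = 100.
The subsidy expands output by 436 − 391 = 45 past the efficient level; on those units the gap between marginal cost and willingness to pay runs from 0 up to 31.
DWL = ½ × 31 × 45 = 697.5.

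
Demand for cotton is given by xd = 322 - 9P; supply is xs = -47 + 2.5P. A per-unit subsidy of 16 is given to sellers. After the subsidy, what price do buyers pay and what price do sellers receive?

Buyers pay 658/23; sellers receive 1026/23

Pre-subsidy: 322 - 9P = -47 + 2.5P gives P* = 738/23, x* = 764/23.
With the subsidy, sellers receive Ps = Pb + 16 for each unit, where Pb is the price buyers pay.
Supply in terms of Pb becomes xs = -47 + 2.5(Pb + 16) = -7 + 2.5Pb. Setting this equal to demand: 322 - 9Pb = -7 + 2.5Pb, so Pb = 658/23.
Sellers receive Ps = 658/23 + 16 = 1026/23; x' = 322 − 9·(658/23) = 1484/23.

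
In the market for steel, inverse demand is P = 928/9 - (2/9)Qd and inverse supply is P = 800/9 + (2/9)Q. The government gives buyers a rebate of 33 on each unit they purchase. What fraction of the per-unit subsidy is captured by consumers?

Pre-subsidy: 928/9 - (2/9)Q = 800/9 + (2/9)Q gives Q* = 32 and P* = 96.
With the rebate, buyers effectively pay Pb = Ps − 33, where Ps is the price sellers receive.
On the curves, Pb = 928/9 - (2/9)Q and Ps = 800/9 + (2/9)Q; the wedge Ps − Pb = 33 gives 800/9 + (2/9)Q − (928/9 - (2/9)Q) = 33, so Q' = 106.25.
Then Pb = 928/9 − (2/9)·106.25 = 79.5 and Ps = 800/9 + (2/9)·106.25 = 112.5.
Buyers' price falls by P* − Pb = 96 − 79.5 = 16.5; sellers' price rises by Ps − P* = 112.5 − 96 = 16.5.
So consumers capture 16.5/33 = 0.5 of each unit of subsidy.

Consumer share = 0.5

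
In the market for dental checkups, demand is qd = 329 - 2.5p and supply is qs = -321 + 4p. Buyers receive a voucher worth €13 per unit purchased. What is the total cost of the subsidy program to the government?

Government cost = €1287

Pre-subsidy: 329 - 2.5p = -321 + 4p gives p* = 100, q* = 79.
With the rebate, buyers effectively pay pb = ps − 13, where ps is the price sellers receive.
Demand in terms of ps becomes qd = 329 − 2.5(ps − 13) = 361.5 - 2.5ps. Setting this equal to supply: 361.5 - 2.5ps = -321 + 4ps, so ps = 105.
Buyers pay pb = 105 − 13 = 92; q' = -321 + 4·105 = 99.
Government outlay = subsidy × quantity = 13 × 99 = 1287.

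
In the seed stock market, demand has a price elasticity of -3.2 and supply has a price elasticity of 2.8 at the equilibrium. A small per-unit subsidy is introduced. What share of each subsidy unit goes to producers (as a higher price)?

For a small subsidy around the equilibrium, the benefit split depends on the relative slopes, which at a point are proportional to the elasticities.
Buyer share = εs/(εs + |εd|) = 2.8/(2.8 + 3.2) = 7/15; seller share = |εd|/(εs + |εd|) = 8/15.
So producers capture 8/15 of the subsidy.

Producer share = 8/15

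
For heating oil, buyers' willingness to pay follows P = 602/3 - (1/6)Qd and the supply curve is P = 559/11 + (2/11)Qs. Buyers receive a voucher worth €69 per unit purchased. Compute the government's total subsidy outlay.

Government cost = €43332

Pre-subsidy: 602/3 - (1/6)Q = 559/11 + (2/11)Q gives Q* = 430 and P* = 129.
With the rebate, buyers effectively pay Pb = Ps − 69, where Ps is the price sellers receive.
On the curves, Pb = 602/3 - (1/6)Q and Ps = 559/11 + (2/11)Q; the wedge Ps − Pb = 69 gives 559/11 + (2/11)Q − (602/3 - (1/6)Q) = 69, so Q' = 628.
Then Pb = 602/3 − (1/6)·628 = 96 and Ps = 559/11 + (2/11)·628 = 165.
Government outlay = subsidy × quantity = 69 × 628 = 43332.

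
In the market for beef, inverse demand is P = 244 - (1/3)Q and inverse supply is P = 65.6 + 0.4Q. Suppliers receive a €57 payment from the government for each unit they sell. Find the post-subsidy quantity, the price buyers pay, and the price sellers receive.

Q' = 321; buyers pay €137; sellers receive €194

Pre-subsidy: 244 - (1/3)Q = 65.6 + 0.4Q gives Q* = 2676/11 and P* = 1792/11.
With the subsidy, sellers receive Ps = Pb + 57 for each unit, where Pb is the price buyers pay.
On the curves, Pb = 244 - (1/3)Q and Ps = 65.6 + 0.4Q; the wedge Ps − Pb = 57 gives 65.6 + 0.4Q − (244 - (1/3)Q) = 57, so Q' = 321.
Then Pb = 244 − (1/3)·321 = 137 and Ps = 65.6 + 0.4·321 = 194.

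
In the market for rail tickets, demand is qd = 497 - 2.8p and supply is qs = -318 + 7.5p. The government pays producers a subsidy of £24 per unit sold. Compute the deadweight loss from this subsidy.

Pre-subsidy: 497 - 2.8p = -318 + 7.5p gives p* = 8150/103, q* = 28371/103.
With the subsidy, sellers receive ps = pb + 24 for each unit, where pb is the price buyers pay.
Supply in terms of pb becomes qs = -318 + 7.5(pb + 24) = -138 + 7.5pb. Setting this equal to demand: 497 - 2.8pb = -138 + 7.5pb, so pb = 6350/103.
Sellers receive ps = 6350/103 + 24 = 8822/103; q' = 497 − 2.8·(6350/103) = 33411/103.
The subsidy expands output by 33411/103 − 28371/103 = 5040/103 past the efficient level; on those units the gap between marginal cost and willingness to pay runs from 0 up to 24.
DWL = ½ × 24 × 5040/103 = 60480/103.

Deadweight loss = 60480/103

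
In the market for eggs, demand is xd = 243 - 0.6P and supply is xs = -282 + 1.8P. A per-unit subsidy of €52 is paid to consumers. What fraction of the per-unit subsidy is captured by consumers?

Consumer share = 0.75

Pre-subsidy: 243 - 0.6P = -282 + 1.8P gives P* = 218.75, x* = 111.75.
With the rebate, buyers effectively pay Pb = Ps − 52, where Ps is the price sellers receive.
Demand in terms of Ps becomes xd = 243 − 0.6(Ps − 52) = 274.2 - 0.6Ps. Setting this equal to supply: 274.2 - 0.6Ps = -282 + 1.8Ps, so Ps = 231.75.
Buyers pay Pb = 231.75 − 52 = 179.75; x' = -282 + 1.8·231.75 = 135.15.
Buyers' price falls by P* − Pb = 218.75 − 179.75 = 39; sellers' price rises by Ps − P* = 231.75 − 218.75 = 13.
So consumers capture 39/52 = 0.75 of each unit of subsidy.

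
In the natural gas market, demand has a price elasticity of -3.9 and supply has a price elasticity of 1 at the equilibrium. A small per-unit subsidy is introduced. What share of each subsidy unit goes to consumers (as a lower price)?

Consumer share = 10/49

For a small subsidy around the equilibrium, the benefit split depends on the relative slopes, which at a point are proportional to the elasticities.
Buyer share = εs/(εs + |εd|) = 1/(1 + 3.9) = 10/49; seller share = |εd|/(εs + |εd|) = 39/49.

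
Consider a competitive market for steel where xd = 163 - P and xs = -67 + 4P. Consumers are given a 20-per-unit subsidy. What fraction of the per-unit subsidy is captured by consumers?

Consumer share = 0.8

Pre-subsidy: 163 - P = -67 + 4P gives P* = 46, x* = 117.
With the rebate, buyers effectively pay Pb = Ps − 20, where Ps is the price sellers receive.
Demand in terms of Ps becomes xd = 163 − 1(Ps − 20) = 183 - Ps. Setting this equal to supply: 183 - Ps = -67 + 4Ps, so Ps = 50.
Buyers pay Pb = 50 − 20 = 30; x' = -67 + 4·50 = 133.
Buyers' price falls by P* − Pb = 46 − 30 = 16; sellers' price rises by Ps − P* = 50 − 46 = 4.
So consumers capture 16/20 = 0.8 of each unit of subsidy.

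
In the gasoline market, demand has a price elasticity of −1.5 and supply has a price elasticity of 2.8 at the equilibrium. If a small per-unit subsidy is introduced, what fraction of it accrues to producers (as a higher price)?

Producer share = 15/43

For a small subsidy around the equilibrium, the benefit split depends on the relative slopes, which at a point are proportional to the elasticities.
Buyer share = εs/(εs + |εd|) = 2.8/(2.8 + 1.5) = 28/43; seller share = |εd|/(εs + |εd|) = 15/43.
So producers capture 15/43 of the subsidy.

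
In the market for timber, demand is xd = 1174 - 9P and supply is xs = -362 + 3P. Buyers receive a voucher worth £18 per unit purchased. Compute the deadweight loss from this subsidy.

Deadweight loss = £364.5

Pre-subsidy: 1174 - 9P = -362 + 3P gives P* = 128, x* = 22.
With the rebate, buyers effectively pay Pb = Ps − 18, where Ps is the price sellers receive.
Demand in terms of Ps becomes xd = 1174 − 9(Ps − 18) = 1336 - 9Ps. Setting this equal to supply: 1336 - 9Ps = -362 + 3Ps, so Ps = 141.5.
Buyers pay Pb = 141.5 − 18 = 123.5; x' = -362 + 3·141.5 = 62.5.
The subsidy expands output by 62.5 − 22 = 40.5 past the efficient level; on those units the gap between marginal cost and willingness to pay runs from 0 up to 18.
DWL = ½ × 18 × 40.5 = 364.5.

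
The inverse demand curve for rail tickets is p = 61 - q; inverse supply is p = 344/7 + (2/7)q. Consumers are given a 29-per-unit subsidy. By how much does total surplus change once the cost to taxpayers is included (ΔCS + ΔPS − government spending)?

Pre-subsidy: 61 - q = 344/7 + (2/7)q gives q* = 83/9 and p* = 466/9.
With the rebate, buyers effectively pay pb = ps − 29, where ps is the price sellers receive.
On the curves, pb = 61 - q and ps = 344/7 + (2/7)q; the wedge ps − pb = 29 gives 344/7 + (2/7)q − (61 - q) = 29, so q' = 286/9.
Then pb = 61 − 1·(286/9) = 263/9 and ps = 344/7 + (2/7)·(286/9) = 524/9.
ΔCS = ½(83/9 + 286/9)(466/9 − 263/9) = 8323/18; ΔPS = ½(83/9 + 286/9)(524/9 − 466/9) = 1189/9.
Government spending = 29 × 286/9 = 8294/9.
Net change = 8323/18 + 1189/9 − 8294/9 = -5887/18. The loss equals the DWL triangle ½·29·203/9.

Net change in total surplus = -5887/18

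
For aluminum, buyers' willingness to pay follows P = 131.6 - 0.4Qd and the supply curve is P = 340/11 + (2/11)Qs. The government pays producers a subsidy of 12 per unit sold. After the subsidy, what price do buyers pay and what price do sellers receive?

Pre-subsidy: 131.6 - 0.4Q = 340/11 + (2/11)Q gives Q* = 173.0625 and P* = 62.375.
With the subsidy, sellers receive Ps = Pb + 12 for each unit, where Pb is the price buyers pay.
On the curves, Pb = 131.6 - 0.4Q and Ps = 340/11 + (2/11)Q; the wedge Ps − Pb = 12 gives 340/11 + (2/11)Q − (131.6 - 0.4Q) = 12, so Q' = 193.6875.
Then Pb = 131.6 − 0.4·193.6875 = 54.125 and Ps = 340/11 + (2/11)·193.6875 = 66.125.

Buyers pay 54.125; sellers receive 66.125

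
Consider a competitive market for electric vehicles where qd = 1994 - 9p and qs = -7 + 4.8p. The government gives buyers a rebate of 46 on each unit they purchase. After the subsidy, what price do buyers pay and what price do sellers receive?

Pre-subsidy: 1994 - 9p = -7 + 4.8p gives p* = 145, q* = 689.
With the rebate, buyers effectively pay pb = ps − 46, where ps is the price sellers receive.
Demand in terms of ps becomes qd = 1994 − 9(ps − 46) = 2408 - 9ps. Setting this equal to supply: 2408 - 9ps = -7 + 4.8ps, so ps = 175.
Buyers pay pb = 175 − 46 = 129; q' = -7 + 4.8·175 = 833.

Buyers pay 129; sellers receive 175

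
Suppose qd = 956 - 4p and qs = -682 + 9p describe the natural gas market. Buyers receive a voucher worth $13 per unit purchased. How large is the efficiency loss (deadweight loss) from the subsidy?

Deadweight loss = $234

Pre-subsidy: 956 - 4p = -682 + 9p gives p* = 126, q* = 452.
With the rebate, buyers effectively pay pb = ps − 13, where ps is the price sellers receive.
Demand in terms of ps becomes qd = 956 − 4(ps − 13) = 1008 - 4ps. Setting this equal to supply: 1008 - 4ps = -682 + 9ps, so ps = 130.
Buyers pay pb = 130 − 13 = 117; q' = -682 + 9·130 = 488.
The subsidy expands output by 488 − 452 = 36 past the efficient level; on those units the gap between marginal cost and willingness to pay runs from 0 up to 13.
DWL = ½ × 13 × 36 = 234.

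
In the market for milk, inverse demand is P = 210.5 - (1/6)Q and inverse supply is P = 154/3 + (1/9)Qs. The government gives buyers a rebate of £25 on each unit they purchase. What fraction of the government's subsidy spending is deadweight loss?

DWL / government spending = 15/221

Pre-subsidy: 210.5 - (1/6)Q = 154/3 + (1/9)Q gives Q* = 573 and P* = 115.
With the rebate, buyers effectively pay Pb = Ps − 25, where Ps is the price sellers receive.
On the curves, Pb = 210.5 - (1/6)Q and Ps = 154/3 + (1/9)Q; the wedge Ps − Pb = 25 gives 154/3 + (1/9)Q − (210.5 - (1/6)Q) = 25, so Q' = 663.
Then Pb = 210.5 − (1/6)·663 = 100 and Ps = 154/3 + (1/9)·663 = 125.
ΔCS = ½(573 + 663)(115 − 100) = 9270; ΔPS = ½(573 + 663)(125 − 115) = 6180.
Government spending = 25 × 663 = 16575.
DWL = ½ × 25 × (663 − 573) = 1125; fraction = 1125 / 16575 = 15/221.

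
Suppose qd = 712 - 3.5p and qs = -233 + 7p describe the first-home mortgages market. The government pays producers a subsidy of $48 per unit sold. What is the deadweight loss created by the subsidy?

Deadweight loss = $2688

Pre-subsidy: 712 - 3.5p = -233 + 7p gives p* = 90, q* = 397.
With the subsidy, sellers receive ps = pb + 48 for each unit, where pb is the price buyers pay.
Supply in terms of pb becomes qs = -233 + 7(pb + 48) = 103 + 7pb. Setting this equal to demand: 712 - 3.5pb = 103 + 7pb, so pb = 58.
Sellers receive ps = 58 + 48 = 106; q' = 712 − 3.5·58 = 509.
The subsidy expands output by 509 − 397 = 112 past the efficient level; on those units the gap between marginal cost and willingness to pay runs from 0 up to 48.
DWL = ½ × 48 × 112 = 2688.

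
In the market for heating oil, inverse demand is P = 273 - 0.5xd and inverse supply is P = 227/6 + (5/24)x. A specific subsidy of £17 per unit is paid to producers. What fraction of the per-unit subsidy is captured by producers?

Pre-subsidy: 273 - 0.5x = 227/6 + (5/24)x gives x* = 332 and P* = 107.
With the subsidy, sellers receive Ps = Pb + 17 for each unit, where Pb is the price buyers pay.
On the curves, Pb = 273 - 0.5x and Ps = 227/6 + (5/24)x; the wedge Ps − Pb = 17 gives 227/6 + (5/24)x − (273 - 0.5x) = 17, so x' = 356.
Then Pb = 273 − 0.5·356 = 95 and Ps = 227/6 + (5/24)·356 = 112.
Buyers' price falls by P* − Pb = 107 − 95 = 12; sellers' price rises by Ps − P* = 112 − 107 = 5.
So producers capture 5/17 = 5/17 of each unit of subsidy.

Producer share = 5/17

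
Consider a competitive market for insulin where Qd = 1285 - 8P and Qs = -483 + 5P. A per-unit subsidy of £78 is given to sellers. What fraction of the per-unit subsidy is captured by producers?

Producer share = 8/13

Pre-subsidy: 1285 - 8P = -483 + 5P gives P* = 136, Q* = 197.
With the subsidy, sellers receive Ps = Pb + 78 for each unit, where Pb is the price buyers pay.
Supply in terms of Pb becomes Qs = -483 + 5(Pb + 78) = -93 + 5Pb. Setting this equal to demand: 1285 - 8Pb = -93 + 5Pb, so Pb = 106.
Sellers receive Ps = 106 + 78 = 184; Q' = 1285 − 8·106 = 437.
Buyers' price falls by P* − Pb = 136 − 106 = 30; sellers' price rises by Ps − P* = 184 − 136 = 48.
So producers capture 48/78 = 8/13 of each unit of subsidy.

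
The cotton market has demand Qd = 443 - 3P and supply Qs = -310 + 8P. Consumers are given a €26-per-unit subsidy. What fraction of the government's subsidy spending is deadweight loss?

Pre-subsidy: 443 - 3P = -310 + 8P gives P* = 753/11, Q* = 2614/11.
With the rebate, buyers effectively pay Pb = Ps − 26, where Ps is the price sellers receive.
Demand in terms of Ps becomes Qd = 443 − 3(Ps − 26) = 521 - 3Ps. Setting this equal to supply: 521 - 3Ps = -310 + 8Ps, so Ps = 831/11.
Buyers pay Pb = 831/11 − 26 = 545/11; Q' = -310 + 8·(831/11) = 3238/11.
ΔCS = ½(2614/11 + 3238/11)(753/11 − 545/11) = 55328/11; ΔPS = ½(2614/11 + 3238/11)(831/11 − 753/11) = 20748/11.
Government spending = 26 × 3238/11 = 84188/11.
DWL = ½ × 26 × (3238/11 − 2614/11) = 8112/11; fraction = (8112/11) / (84188/11) = 156/1619.

DWL / government spending = 156/1619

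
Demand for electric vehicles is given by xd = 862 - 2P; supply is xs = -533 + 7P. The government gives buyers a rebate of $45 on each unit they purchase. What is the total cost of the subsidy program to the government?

Pre-subsidy: 862 - 2P = -533 + 7P gives P* = 155, x* = 552.
With the rebate, buyers effectively pay Pb = Ps − 45, where Ps is the price sellers receive.
Demand in terms of Ps becomes xd = 862 − 2(Ps − 45) = 952 - 2Ps. Setting this equal to supply: 952 - 2Ps = -533 + 7Ps, so Ps = 165.
Buyers pay Pb = 165 − 45 = 120; x' = -533 + 7·165 = 622.
Government outlay = subsidy × quantity = 45 × 622 = 27990.

Government cost = $27990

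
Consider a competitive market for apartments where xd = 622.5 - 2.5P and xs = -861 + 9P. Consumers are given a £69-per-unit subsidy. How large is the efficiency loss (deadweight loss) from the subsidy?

Pre-subsidy: 622.5 - 2.5P = -861 + 9P gives P* = 129, x* = 300.
With the rebate, buyers effectively pay Pb = Ps − 69, where Ps is the price sellers receive.
Demand in terms of Ps becomes xd = 622.5 − 2.5(Ps − 69) = 795 - 2.5Ps. Setting this equal to supply: 795 - 2.5Ps = -861 + 9Ps, so Ps = 144.
Buyers pay Pb = 144 − 69 = 75; x' = -861 + 9·144 = 435.
The subsidy expands output by 435 − 300 = 135 past the efficient level; on those units the gap between marginal cost and willingness to pay runs from 0 up to 69.
DWL = ½ × 69 × 135 = 4657.5.

Deadweight loss = £4657.5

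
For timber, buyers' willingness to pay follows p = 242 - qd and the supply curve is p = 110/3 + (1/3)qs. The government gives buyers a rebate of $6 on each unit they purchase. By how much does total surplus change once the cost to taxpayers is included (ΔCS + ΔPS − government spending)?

Pre-subsidy: 242 - q = 110/3 + (1/3)q gives q* = 154 and p* = 88.
With the rebate, buyers effectively pay pb = ps − 6, where ps is the price sellers receive.
On the curves, pb = 242 - q and ps = 110/3 + (1/3)q; the wedge ps − pb = 6 gives 110/3 + (1/3)q − (242 - q) = 6, so q' = 158.5.
Then pb = 242 − 1·158.5 = 83.5 and ps = 110/3 + (1/3)·158.5 = 89.5.
ΔCS = ½(154 + 158.5)(88 − 83.5) = 703.125; ΔPS = ½(154 + 158.5)(89.5 − 88) = 234.375.
Government spending = 6 × 158.5 = 951.
Net change = 703.125 + 234.375 − 951 = -13.5. The loss equals the DWL triangle ½·6·4.5.

Net change in total surplus = -$13.5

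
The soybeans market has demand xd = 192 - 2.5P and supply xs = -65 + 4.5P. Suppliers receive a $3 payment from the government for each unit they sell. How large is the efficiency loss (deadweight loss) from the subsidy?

Pre-subsidy: 192 - 2.5P = -65 + 4.5P gives P* = 257/7, x* = 1403/14.
With the subsidy, sellers receive Ps = Pb + 3 for each unit, where Pb is the price buyers pay.
Supply in terms of Pb becomes xs = -65 + 4.5(Pb + 3) = -51.5 + 4.5Pb. Setting this equal to demand: 192 - 2.5Pb = -51.5 + 4.5Pb, so Pb = 487/14.
Sellers receive Ps = 487/14 + 3 = 529/14; x' = 192 − 2.5·(487/14) = 2941/28.
The subsidy expands output by 2941/28 − 1403/14 = 135/28 past the efficient level; on those units the gap between marginal cost and willingness to pay runs from 0 up to 3.
DWL = ½ × 3 × 135/28 = 405/56.

Deadweight loss = 405/56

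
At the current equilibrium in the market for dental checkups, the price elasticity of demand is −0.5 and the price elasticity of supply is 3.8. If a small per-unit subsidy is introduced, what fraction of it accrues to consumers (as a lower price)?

Consumer share = 38/43

For a small subsidy around the equilibrium, the benefit split depends on the relative slopes, which at a point are proportional to the elasticities.
Buyer share = εs/(εs + |εd|) = 3.8/(3.8 + 0.5) = 38/43; seller share = |εd|/(εs + |εd|) = 5/43.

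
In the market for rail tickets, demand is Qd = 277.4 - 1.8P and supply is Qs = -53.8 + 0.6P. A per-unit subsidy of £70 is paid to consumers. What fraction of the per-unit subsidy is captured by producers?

Producer share = 0.75

Pre-subsidy: 277.4 - 1.8P = -53.8 + 0.6P gives P* = 138, Q* = 29.
With the rebate, buyers effectively pay Pb = Ps − 70, where Ps is the price sellers receive.
Demand in terms of Ps becomes Qd = 277.4 − 1.8(Ps − 70) = 403.4 - 1.8Ps. Setting this equal to supply: 403.4 - 1.8Ps = -53.8 + 0.6Ps, so Ps = 190.5.
Buyers pay Pb = 190.5 − 70 = 120.5; Q' = -53.8 + 0.6·190.5 = 60.5.
Buyers' price falls by P* − Pb = 138 − 120.5 = 17.5; sellers' price rises by Ps − P* = 190.5 − 138 = 52.5.
So producers capture 52.5/70 = 0.75 of each unit of subsidy.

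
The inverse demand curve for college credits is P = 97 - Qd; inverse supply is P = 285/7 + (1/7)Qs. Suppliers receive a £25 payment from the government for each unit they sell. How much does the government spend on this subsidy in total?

Government cost = £1778.125

Pre-subsidy: 97 - Q = 285/7 + (1/7)Q gives Q* = 49.25 and P* = 47.75.
With the subsidy, sellers receive Ps = Pb + 25 for each unit, where Pb is the price buyers pay.
On the curves, Pb = 97 - Q and Ps = 285/7 + (1/7)Q; the wedge Ps − Pb = 25 gives 285/7 + (1/7)Q − (97 - Q) = 25, so Q' = 71.125.
Then Pb = 97 − 1·71.125 = 25.875 and Ps = 285/7 + (1/7)·71.125 = 50.875.
Government outlay = subsidy × quantity = 25 × 71.125 = 1778.125.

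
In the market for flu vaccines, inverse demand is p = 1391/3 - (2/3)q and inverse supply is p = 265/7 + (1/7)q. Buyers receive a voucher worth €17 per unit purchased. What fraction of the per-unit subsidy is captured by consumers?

Consumer share = 14/17

Pre-subsidy: 1391/3 - (2/3)q = 265/7 + (1/7)q gives q* = 526 and p* = 113.
With the rebate, buyers effectively pay pb = ps − 17, where ps is the price sellers receive.
On the curves, pb = 1391/3 - (2/3)q and ps = 265/7 + (1/7)q; the wedge ps − pb = 17 gives 265/7 + (1/7)q − (1391/3 - (2/3)q) = 17, so q' = 547.
Then pb = 1391/3 − (2/3)·547 = 99 and ps = 265/7 + (1/7)·547 = 116.
Buyers' price falls by p* − pb = 113 − 99 = 14; sellers' price rises by ps − p* = 116 − 113 = 3.
So consumers capture 14/17 = 14/17 of each unit of subsidy.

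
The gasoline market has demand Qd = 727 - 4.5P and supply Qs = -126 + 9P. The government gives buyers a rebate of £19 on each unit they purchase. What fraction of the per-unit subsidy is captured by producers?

Pre-subsidy: 727 - 4.5P = -126 + 9P gives P* = 1706/27, Q* = 1328/3.
With the rebate, buyers effectively pay Pb = Ps − 19, where Ps is the price sellers receive.
Demand in terms of Ps becomes Qd = 727 − 4.5(Ps − 19) = 812.5 - 4.5Ps. Setting this equal to supply: 812.5 - 4.5Ps = -126 + 9Ps, so Ps = 1877/27.
Buyers pay Pb = 1877/27 − 19 = 1364/27; Q' = -126 + 9·(1877/27) = 1499/3.
Buyers' price falls by P* − Pb = 1706/27 − 1364/27 = 38/3; sellers' price rises by Ps − P* = 1877/27 − 1706/27 = 19/3.
So producers capture (19/3)/19 = 1/3 of each unit of subsidy.

Producer share = 1/3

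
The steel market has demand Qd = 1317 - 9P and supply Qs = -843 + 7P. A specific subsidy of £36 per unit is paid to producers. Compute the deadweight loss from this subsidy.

Deadweight loss = £2551.5

Pre-subsidy: 1317 - 9P = -843 + 7P gives P* = 135, Q* = 102.
With the subsidy, sellers receive Ps = Pb + 36 for each unit, where Pb is the price buyers pay.
Supply in terms of Pb becomes Qs = -843 + 7(Pb + 36) = -591 + 7Pb. Setting this equal to demand: 1317 - 9Pb = -591 + 7Pb, so Pb = 119.25.
Sellers receive Ps = 119.25 + 36 = 155.25; Q' = 1317 − 9·119.25 = 243.75.
The subsidy expands output by 243.75 − 102 = 141.75 past the efficient level; on those units the gap between marginal cost and willingness to pay runs from 0 up to 36.
DWL = ½ × 36 × 141.75 = 2551.5.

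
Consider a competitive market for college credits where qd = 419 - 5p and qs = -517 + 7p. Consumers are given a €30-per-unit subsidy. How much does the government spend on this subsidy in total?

Pre-subsidy: 419 - 5p = -517 + 7p gives p* = 78, q* = 29.
With the rebate, buyers effectively pay pb = ps − 30, where ps is the price sellers receive.
Demand in terms of ps becomes qd = 419 − 5(ps − 30) = 569 - 5ps. Setting this equal to supply: 569 - 5ps = -517 + 7ps, so ps = 90.5.
Buyers pay pb = 90.5 − 30 = 60.5; q' = -517 + 7·90.5 = 116.5.
Government outlay = subsidy × quantity = 30 × 116.5 = 3495.

Government cost = €3495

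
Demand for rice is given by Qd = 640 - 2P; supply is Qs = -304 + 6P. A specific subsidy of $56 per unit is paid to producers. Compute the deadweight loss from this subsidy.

Pre-subsidy: 640 - 2P = -304 + 6P gives P* = 118, Q* = 404.
With the subsidy, sellers receive Ps = Pb + 56 for each unit, where Pb is the price buyers pay.
Supply in terms of Pb becomes Qs = -304 + 6(Pb + 56) = 32 + 6Pb. Setting this equal to demand: 640 - 2Pb = 32 + 6Pb, so Pb = 76.
Sellers receive Ps = 76 + 56 = 132; Q' = 640 − 2·76 = 488.
The subsidy expands output by 488 − 404 = 84 past the efficient level; on those units the gap between marginal cost and willingness to pay runs from 0 up to 56.
DWL = ½ × 56 × 84 = 2352.

Deadweight loss = $2352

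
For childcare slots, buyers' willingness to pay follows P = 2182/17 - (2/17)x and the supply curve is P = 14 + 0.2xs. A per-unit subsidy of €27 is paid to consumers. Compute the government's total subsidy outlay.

Pre-subsidy: 2182/17 - (2/17)x = 14 + 0.2x gives x* = 360 and P* = 86.
With the rebate, buyers effectively pay Pb = Ps − 27, where Ps is the price sellers receive.
On the curves, Pb = 2182/17 - (2/17)x and Ps = 14 + 0.2x; the wedge Ps − Pb = 27 gives 14 + 0.2x − (2182/17 - (2/17)x) = 27, so x' = 445.
Then Pb = 2182/17 − (2/17)·445 = 76 and Ps = 14 + 0.2·445 = 103.
Government outlay = subsidy × quantity = 27 × 445 = 12015.

Government cost = €12015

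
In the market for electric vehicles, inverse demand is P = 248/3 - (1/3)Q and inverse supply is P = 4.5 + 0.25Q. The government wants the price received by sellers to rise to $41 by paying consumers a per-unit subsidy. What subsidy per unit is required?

Required subsidy s = $7 per unit

At a seller price of 41, quantity supplied is -18 + 4·41 = 146.
Buyers absorb 146 only when they pay Pb = 248/3 − (1/3)·146 = 34.
s = Ps − Pb = 41 − 34 = 7.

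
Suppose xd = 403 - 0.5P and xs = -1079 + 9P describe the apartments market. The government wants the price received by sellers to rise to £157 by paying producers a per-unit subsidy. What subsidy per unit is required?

Required subsidy s = £19 per unit

At a seller price of 157, quantity supplied is -1079 + 9·157 = 334.
Buyers absorb 334 only when they pay Pb with 403 − 0.5·Pb = 334, i.e. Pb = 138.
s = Ps − Pb = 157 − 138 = 19.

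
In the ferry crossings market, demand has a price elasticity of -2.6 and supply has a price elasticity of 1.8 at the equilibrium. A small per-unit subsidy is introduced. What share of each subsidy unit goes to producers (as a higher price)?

For a small subsidy around the equilibrium, the benefit split depends on the relative slopes, which at a point are proportional to the elasticities.
Buyer share = εs/(εs + |εd|) = 1.8/(1.8 + 2.6) = 9/22; seller share = |εd|/(εs + |εd|) = 13/22.
So producers capture 13/22 of the subsidy.

Producer share = 13/22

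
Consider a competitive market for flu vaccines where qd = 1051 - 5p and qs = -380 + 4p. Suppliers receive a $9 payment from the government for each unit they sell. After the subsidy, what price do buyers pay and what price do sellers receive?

Buyers pay $155; sellers receive $164

Pre-subsidy: 1051 - 5p = -380 + 4p gives p* = 159, q* = 256.
With the subsidy, sellers receive ps = pb + 9 for each unit, where pb is the price buyers pay.
Supply in terms of pb becomes qs = -380 + 4(pb + 9) = -344 + 4pb. Setting this equal to demand: 1051 - 5pb = -344 + 4pb, so pb = 155.
Sellers receive ps = 155 + 9 = 164; q' = 1051 − 5·155 = 276.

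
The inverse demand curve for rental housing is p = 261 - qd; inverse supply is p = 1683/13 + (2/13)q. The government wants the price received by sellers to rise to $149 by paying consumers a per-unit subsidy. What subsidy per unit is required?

Required subsidy s = $15 per unit

At a seller price of 149, quantity supplied is -841.5 + 6.5·149 = 127.
Buyers absorb 127 only when they pay pb = 261 − 1·127 = 134.
s = ps − pb = 149 − 134 = 15.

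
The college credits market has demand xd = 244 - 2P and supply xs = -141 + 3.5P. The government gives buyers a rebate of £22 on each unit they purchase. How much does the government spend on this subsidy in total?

Pre-subsidy: 244 - 2P = -141 + 3.5P gives P* = 70, x* = 104.
With the rebate, buyers effectively pay Pb = Ps − 22, where Ps is the price sellers receive.
Demand in terms of Ps becomes xd = 244 − 2(Ps − 22) = 288 - 2Ps. Setting this equal to supply: 288 - 2Ps = -141 + 3.5Ps, so Ps = 78.
Buyers pay Pb = 78 − 22 = 56; x' = -141 + 3.5·78 = 132.
Government outlay = subsidy × quantity = 22 × 132 = 2904.

Government cost = £2904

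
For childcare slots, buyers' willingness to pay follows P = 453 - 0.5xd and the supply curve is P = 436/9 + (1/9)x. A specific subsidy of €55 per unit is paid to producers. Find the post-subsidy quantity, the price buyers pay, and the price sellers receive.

Pre-subsidy: 453 - 0.5x = 436/9 + (1/9)x gives x* = 662 and P* = 122.
With the subsidy, sellers receive Ps = Pb + 55 for each unit, where Pb is the price buyers pay.
On the curves, Pb = 453 - 0.5x and Ps = 436/9 + (1/9)x; the wedge Ps − Pb = 55 gives 436/9 + (1/9)x − (453 - 0.5x) = 55, so x' = 752.
Then Pb = 453 − 0.5·752 = 77 and Ps = 436/9 + (1/9)·752 = 132.

x' = 752; buyers pay €77; sellers receive €132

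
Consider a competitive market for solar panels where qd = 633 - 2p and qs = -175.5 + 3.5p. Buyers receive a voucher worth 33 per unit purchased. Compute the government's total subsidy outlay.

Government cost = 12573

Pre-subsidy: 633 - 2p = -175.5 + 3.5p gives p* = 147, q* = 339.
With the rebate, buyers effectively pay pb = ps − 33, where ps is the price sellers receive.
Demand in terms of ps becomes qd = 633 − 2(ps − 33) = 699 - 2ps. Setting this equal to supply: 699 - 2ps = -175.5 + 3.5ps, so ps = 159.
Buyers pay pb = 159 − 33 = 126; q' = -175.5 + 3.5·159 = 381.
Government outlay = subsidy × quantity = 33 × 381 = 12573.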